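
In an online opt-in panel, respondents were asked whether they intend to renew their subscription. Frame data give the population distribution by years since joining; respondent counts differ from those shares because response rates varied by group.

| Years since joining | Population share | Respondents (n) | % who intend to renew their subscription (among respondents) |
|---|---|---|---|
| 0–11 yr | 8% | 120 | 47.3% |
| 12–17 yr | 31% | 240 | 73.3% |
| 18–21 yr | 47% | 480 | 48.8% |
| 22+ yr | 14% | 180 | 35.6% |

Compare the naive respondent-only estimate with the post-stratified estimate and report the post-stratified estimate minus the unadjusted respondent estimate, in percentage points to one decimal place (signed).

+2.4 percentage points

Without adjustment, the pooled respondent share is:
  (120/1020)×47.3 + (240/1020)×73.3 + (480/1020)×48.8 + (180/1020)×35.6 = 52.0588%
Reweighting by population years since joining shares:
  0.08×47.3 + 0.31×73.3 + 0.47×48.8 + 0.14×35.6 = 54.427%
Difference = 54.427 − 52.0588 = 2.3682 pp.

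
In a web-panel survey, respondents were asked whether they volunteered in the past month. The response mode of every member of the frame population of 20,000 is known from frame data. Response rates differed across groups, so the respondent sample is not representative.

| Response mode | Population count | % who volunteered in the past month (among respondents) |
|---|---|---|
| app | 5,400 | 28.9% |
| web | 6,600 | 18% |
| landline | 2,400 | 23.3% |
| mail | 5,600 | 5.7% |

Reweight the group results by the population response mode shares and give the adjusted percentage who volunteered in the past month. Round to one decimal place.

18.1%

Post-stratification weights by population share, not respondent share:
  app: (5,400/20,000) × 28.9 = 7.803
  web: (6,600/20,000) × 18 = 5.94
  landline: (2,400/20,000) × 23.3 = 2.796
  mail: (5,600/20,000) × 5.7 = 1.596
Post-stratified estimate = 18.135 → 18.1%.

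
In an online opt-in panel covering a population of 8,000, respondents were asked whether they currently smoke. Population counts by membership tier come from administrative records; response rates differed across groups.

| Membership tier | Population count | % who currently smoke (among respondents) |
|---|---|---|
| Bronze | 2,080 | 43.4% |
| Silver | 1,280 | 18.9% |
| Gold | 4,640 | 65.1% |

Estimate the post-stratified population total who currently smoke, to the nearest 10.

4,170

Each cell contributes its population count × the respondent rate:
  Bronze: 2,080 × 43.4% = 902.72
  Silver: 1,280 × 18.9% = 241.92
  Gold: 4,640 × 65.1% = 3020.64
Estimated total = 4165.28 → 4,170.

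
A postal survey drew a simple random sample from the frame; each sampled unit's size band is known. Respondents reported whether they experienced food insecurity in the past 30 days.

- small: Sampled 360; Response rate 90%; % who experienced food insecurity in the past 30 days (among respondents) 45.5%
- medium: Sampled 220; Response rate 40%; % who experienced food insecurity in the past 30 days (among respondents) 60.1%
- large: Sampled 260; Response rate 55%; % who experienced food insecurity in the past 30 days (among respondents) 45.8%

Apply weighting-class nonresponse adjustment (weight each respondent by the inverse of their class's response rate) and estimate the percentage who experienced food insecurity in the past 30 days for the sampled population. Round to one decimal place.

49.4%

With weight = n_sampled/n_responded per class, the weighted class total is n_sampled:
  small: 360 × 45.5 = 16,380
  medium: 220 × 60.1 = 13,222
  large: 260 × 45.8 = 11,908
Adjusted estimate = 41,510 / 840 = 49.4167 → 49.4%.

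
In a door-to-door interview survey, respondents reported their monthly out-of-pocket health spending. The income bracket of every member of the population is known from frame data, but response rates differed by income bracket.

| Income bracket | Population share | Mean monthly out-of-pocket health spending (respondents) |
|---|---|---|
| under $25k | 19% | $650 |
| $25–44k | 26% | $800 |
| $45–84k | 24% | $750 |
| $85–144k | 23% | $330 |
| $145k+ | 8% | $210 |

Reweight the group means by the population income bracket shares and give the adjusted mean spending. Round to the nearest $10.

Post-stratification weights by population share, not respondent share:
  under $25k: 0.19 × 650 = 123.5
  $25–44k: 0.26 × 800 = 208
  $45–84k: 0.24 × 750 = 180
  $85–144k: 0.23 × 330 = 75.9
  $145k+: 0.08 × 210 = 16.8
Post-stratified estimate = 604.2 → $600.

$600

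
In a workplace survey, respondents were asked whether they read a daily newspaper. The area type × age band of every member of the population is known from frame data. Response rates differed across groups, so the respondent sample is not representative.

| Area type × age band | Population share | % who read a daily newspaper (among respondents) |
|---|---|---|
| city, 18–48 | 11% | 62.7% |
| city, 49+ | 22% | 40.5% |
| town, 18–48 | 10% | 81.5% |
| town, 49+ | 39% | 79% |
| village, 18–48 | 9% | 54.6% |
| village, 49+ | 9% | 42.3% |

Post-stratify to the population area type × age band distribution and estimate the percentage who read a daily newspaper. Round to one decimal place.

63.5%

Post-stratification weights by population share, not respondent share:
  city, 18–48: 0.11 × 62.7 = 6.897
  city, 49+: 0.22 × 40.5 = 8.91
  town, 18–48: 0.1 × 81.5 = 8.15
  town, 49+: 0.39 × 79 = 30.81
  village, 18–48: 0.09 × 54.6 = 4.914
  village, 49+: 0.09 × 42.3 = 3.807
Post-stratified estimate = 63.488 → 63.5%.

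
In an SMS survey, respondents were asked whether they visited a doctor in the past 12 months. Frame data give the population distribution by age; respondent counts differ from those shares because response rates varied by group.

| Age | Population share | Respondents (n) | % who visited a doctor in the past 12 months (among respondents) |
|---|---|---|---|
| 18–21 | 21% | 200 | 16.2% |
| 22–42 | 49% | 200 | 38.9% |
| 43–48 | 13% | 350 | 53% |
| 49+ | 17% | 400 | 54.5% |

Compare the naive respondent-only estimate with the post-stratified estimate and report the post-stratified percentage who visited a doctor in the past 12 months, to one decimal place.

38.6%

Unadjusted (pooled respondent) estimate weights by respondent counts:
  (200/1150)×16.2 + (200/1150)×38.9 + (350/1150)×53 + (400/1150)×54.5 = 44.6696%
Post-stratifying to population shares instead:
  0.21×16.2 + 0.49×38.9 + 0.13×53 + 0.17×54.5 = 38.618%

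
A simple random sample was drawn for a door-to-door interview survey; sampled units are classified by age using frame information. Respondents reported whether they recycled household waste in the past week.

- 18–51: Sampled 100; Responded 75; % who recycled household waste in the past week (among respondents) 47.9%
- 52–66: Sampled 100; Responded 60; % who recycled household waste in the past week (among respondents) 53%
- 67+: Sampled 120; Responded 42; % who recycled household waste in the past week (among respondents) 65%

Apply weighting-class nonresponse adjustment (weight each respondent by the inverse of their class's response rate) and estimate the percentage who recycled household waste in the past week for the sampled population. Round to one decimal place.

55.9%

Response rates by class: 18–51 75/100 = 75%, 52–66 60/100 = 60%, 67+ 42/120 = 35%.
Weighting each respondent by the inverse class response rate inflates each class back to its sampled size, so the class weight is n_sampled:
  18–51: 100 × 47.9 = 4790
  52–66: 100 × 53 = 5300
  67+: 120 × 65 = 7800
Adjusted estimate = 17,890 / 320 = 55.9062 → 55.9%.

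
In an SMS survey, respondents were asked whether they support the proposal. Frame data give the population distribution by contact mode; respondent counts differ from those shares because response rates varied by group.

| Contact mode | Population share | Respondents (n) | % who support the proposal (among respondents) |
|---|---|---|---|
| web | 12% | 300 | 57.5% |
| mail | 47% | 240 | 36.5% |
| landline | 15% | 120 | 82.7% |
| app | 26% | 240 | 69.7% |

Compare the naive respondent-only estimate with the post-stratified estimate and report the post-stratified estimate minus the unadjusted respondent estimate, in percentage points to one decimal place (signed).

-3.9 percentage points

Naive respondent-only estimate (weights = respondent counts):
  (300/900)×57.5 + (240/900)×36.5 + (120/900)×82.7 + (240/900)×69.7 = 58.5133%
Post-stratifying to population shares instead:
  0.12×57.5 + 0.47×36.5 + 0.15×82.7 + 0.26×69.7 = 54.582%
Difference = 54.582 − 58.5133 = -3.9313 pp.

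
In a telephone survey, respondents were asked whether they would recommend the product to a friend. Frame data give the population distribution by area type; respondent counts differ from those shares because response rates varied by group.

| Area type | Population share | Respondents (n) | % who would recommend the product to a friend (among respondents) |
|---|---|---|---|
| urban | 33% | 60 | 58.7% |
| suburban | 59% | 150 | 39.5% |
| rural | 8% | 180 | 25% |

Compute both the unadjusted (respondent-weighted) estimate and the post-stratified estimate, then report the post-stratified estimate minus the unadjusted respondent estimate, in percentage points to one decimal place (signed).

Without adjustment, the pooled respondent share is:
  (60/390)×58.7 + (150/390)×39.5 + (180/390)×25 = 35.7615%
Post-stratified estimate weights by population shares:
  0.33×58.7 + 0.59×39.5 + 0.08×25 = 44.676%
Difference = 44.676 − 35.7615 = 8.9145 pp.

+8.9 percentage points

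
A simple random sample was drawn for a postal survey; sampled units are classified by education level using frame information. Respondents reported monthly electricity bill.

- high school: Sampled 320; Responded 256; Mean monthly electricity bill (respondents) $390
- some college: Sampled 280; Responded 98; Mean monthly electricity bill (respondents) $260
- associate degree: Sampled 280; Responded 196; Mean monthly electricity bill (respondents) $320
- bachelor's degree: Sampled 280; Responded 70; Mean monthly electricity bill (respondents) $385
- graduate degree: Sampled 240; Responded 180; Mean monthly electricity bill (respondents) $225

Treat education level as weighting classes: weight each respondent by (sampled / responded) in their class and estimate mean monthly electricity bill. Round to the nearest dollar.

$321

Response rates by class: high school 256/320 = 80%, some college 98/280 = 35%, associate degree 196/280 = 70%, bachelor's degree 70/280 = 25%, graduate degree 180/240 = 75%.
With weight = n_sampled/n_responded per class, the weighted class total is n_sampled:
  high school: 320 × 390 = 124,800
  some college: 280 × 260 = 72,800
  associate degree: 280 × 320 = 89,600
  bachelor's degree: 280 × 385 = 107,800
  graduate degree: 240 × 225 = 54,000
Adjusted estimate = 449,000 / 1,400 = 320.714 → $321.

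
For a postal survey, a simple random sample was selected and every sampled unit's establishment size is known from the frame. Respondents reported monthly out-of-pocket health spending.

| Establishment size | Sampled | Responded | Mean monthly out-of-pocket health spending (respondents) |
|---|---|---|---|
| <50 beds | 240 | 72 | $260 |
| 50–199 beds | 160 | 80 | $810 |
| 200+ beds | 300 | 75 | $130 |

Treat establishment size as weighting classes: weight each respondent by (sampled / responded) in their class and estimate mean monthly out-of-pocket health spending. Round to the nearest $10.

Class response rates: <50 beds 72/240 = 30%, 50–199 beds 80/160 = 50%, 200+ beds 75/300 = 25%.
Each respondent's weight = sampled/responded in their class; summing within a class gives n_sampled, so:
  <50 beds: 240 × 260 = 62,400
  50–199 beds: 160 × 810 = 129,600
  200+ beds: 300 × 130 = 39,000
Adjusted estimate = 231,000 / 700 = 330 → $330.

$330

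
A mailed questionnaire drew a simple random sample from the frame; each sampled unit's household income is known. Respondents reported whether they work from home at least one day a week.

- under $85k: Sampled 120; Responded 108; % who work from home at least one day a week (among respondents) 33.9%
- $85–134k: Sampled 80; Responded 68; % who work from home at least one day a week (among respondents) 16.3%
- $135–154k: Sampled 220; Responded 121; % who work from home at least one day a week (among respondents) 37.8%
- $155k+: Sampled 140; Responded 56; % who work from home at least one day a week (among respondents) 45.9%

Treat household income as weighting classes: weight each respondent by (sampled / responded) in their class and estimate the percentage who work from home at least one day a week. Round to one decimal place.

35.9%

Response rates by class: under $85k 108/120 = 90%, $85–134k 68/80 = 85%, $135–154k 121/220 = 55%, $155k+ 56/140 = 40%.
Weighting each respondent by the inverse class response rate inflates each class back to its sampled size, so the class weight is n_sampled:
  under $85k: 120 × 33.9 = 4068
  $85–134k: 80 × 16.3 = 1304
  $135–154k: 220 × 37.8 = 8316
  $155k+: 140 × 45.9 = 6426
Adjusted estimate = 20,114 / 560 = 35.9179 → 35.9%.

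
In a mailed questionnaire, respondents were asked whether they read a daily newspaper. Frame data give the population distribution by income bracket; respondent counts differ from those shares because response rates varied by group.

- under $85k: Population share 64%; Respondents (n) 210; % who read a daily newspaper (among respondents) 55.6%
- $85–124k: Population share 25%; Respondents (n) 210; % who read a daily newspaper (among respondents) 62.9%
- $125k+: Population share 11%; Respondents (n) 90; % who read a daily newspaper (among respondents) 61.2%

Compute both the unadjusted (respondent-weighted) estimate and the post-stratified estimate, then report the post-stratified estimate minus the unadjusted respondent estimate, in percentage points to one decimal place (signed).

-1.6 percentage points

Naive respondent-only estimate (weights = respondent counts):
  (210/510)×55.6 + (210/510)×62.9 + (90/510)×61.2 = 59.5941%
Post-stratifying to population shares instead:
  0.64×55.6 + 0.25×62.9 + 0.11×61.2 = 58.041%
Difference = 58.041 − 59.5941 = -1.5531 pp.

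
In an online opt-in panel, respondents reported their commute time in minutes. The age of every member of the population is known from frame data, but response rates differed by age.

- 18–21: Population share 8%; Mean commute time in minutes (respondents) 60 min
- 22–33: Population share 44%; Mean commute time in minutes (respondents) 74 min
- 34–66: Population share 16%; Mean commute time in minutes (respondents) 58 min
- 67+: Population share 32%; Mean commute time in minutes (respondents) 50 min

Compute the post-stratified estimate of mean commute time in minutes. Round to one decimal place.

Weight each group's respondent value by its population share:
  18–21: 0.08 × 60 = 4.8
  22–33: 0.44 × 74 = 32.56
  34–66: 0.16 × 58 = 9.28
  67+: 0.32 × 50 = 16
Post-stratified estimate = 62.64 → 62.6.

62.6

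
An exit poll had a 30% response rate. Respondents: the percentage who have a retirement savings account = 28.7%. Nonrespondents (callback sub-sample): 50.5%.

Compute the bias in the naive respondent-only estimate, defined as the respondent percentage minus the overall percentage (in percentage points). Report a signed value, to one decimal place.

Nonresponse fraction = 1 − 0.3 = 0.7.
Bias = (nonresponse fraction) × (respondent percentage − nonrespondent percentage)
     = 0.7 × (28.7 − 50.5) = 0.7 × -21.8 = -15.26.

-15.3 percentage points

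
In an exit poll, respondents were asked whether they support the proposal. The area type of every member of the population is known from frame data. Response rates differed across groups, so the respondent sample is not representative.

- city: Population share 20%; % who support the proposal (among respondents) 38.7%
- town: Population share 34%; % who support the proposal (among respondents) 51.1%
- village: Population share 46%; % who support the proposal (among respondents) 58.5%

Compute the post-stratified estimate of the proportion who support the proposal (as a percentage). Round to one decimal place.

Weight each group's respondent value by its population share:
  city: 0.2 × 38.7 = 7.74
  town: 0.34 × 51.1 = 17.374
  village: 0.46 × 58.5 = 26.91
Post-stratified estimate = 52.024 → 52.0%.

52.0%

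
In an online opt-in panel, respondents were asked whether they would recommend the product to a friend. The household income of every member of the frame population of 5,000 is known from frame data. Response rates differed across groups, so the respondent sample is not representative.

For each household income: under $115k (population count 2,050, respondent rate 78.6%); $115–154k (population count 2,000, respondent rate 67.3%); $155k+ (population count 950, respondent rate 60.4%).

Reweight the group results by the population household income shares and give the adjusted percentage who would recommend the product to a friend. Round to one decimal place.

70.6%

Reweight to the known household income distribution:
  under $115k: (2,050/5,000) × 78.6 = 32.226
  $115–154k: (2,000/5,000) × 67.3 = 26.92
  $155k+: (950/5,000) × 60.4 = 11.476
Post-stratified estimate = 70.622 → 70.6%.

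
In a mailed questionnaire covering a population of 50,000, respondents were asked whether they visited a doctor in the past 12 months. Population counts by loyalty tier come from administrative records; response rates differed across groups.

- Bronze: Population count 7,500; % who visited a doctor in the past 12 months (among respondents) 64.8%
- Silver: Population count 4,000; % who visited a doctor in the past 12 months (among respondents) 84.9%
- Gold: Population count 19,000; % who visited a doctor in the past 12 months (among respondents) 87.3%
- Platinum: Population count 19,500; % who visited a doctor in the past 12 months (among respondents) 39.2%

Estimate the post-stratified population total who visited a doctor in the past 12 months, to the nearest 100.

32,500

Apply each group's respondent rate to its population count:
  Bronze: 7,500 × 64.8% = 4860
  Silver: 4,000 × 84.9% = 3396
  Gold: 19,000 × 87.3% = 16,587
  Platinum: 19,500 × 39.2% = 7644
Estimated total = 32,487 → 32,500.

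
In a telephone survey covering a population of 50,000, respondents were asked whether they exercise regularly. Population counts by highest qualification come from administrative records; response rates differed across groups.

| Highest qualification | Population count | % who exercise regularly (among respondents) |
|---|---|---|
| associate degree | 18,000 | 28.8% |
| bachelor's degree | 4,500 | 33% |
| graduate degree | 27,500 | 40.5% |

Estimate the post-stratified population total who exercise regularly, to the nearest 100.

Estimated count per cell = population count × respondent percentage:
  associate degree: 18,000 × 28.8% = 5184
  bachelor's degree: 4,500 × 33% = 1485
  graduate degree: 27,500 × 40.5% = 11137.5
Estimated total = 17806.5 → 17,800.

17,800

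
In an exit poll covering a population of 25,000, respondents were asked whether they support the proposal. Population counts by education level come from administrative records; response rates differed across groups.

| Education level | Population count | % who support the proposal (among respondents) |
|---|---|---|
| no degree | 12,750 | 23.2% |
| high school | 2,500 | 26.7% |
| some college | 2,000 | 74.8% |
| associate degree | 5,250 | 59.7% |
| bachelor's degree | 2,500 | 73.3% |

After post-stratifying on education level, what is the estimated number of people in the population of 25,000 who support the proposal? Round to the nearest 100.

Estimated count per cell = population count × respondent percentage:
  no degree: 12,750 × 23.2% = 2958
  high school: 2,500 × 26.7% = 667.5
  some college: 2,000 × 74.8% = 1496
  associate degree: 5,250 × 59.7% = 3134.25
  bachelor's degree: 2,500 × 73.3% = 1832.5
Estimated total = 10088.2 → 10,100.

10,100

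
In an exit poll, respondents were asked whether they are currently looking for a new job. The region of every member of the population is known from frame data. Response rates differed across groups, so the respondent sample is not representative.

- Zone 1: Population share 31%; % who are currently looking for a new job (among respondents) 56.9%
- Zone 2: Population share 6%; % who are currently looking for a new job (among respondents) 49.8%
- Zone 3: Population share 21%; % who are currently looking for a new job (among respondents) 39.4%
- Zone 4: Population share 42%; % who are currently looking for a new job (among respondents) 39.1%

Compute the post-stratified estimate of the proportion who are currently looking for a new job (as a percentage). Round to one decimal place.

Weight each group's respondent value by its population share:
  Zone 1: 0.31 × 56.9 = 17.639
  Zone 2: 0.06 × 49.8 = 2.988
  Zone 3: 0.21 × 39.4 = 8.274
  Zone 4: 0.42 × 39.1 = 16.422
Post-stratified estimate = 45.323 → 45.3%.

45.3%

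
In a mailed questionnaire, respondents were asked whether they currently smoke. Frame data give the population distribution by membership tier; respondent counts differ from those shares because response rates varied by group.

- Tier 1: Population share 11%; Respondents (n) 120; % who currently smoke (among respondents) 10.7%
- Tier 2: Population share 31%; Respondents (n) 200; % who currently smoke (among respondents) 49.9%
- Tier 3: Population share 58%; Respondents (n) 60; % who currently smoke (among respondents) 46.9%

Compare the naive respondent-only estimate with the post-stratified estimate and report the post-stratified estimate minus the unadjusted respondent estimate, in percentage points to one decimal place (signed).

+6.8 percentage points

Unadjusted (pooled respondent) estimate weights by respondent counts:
  (120/380)×10.7 + (200/380)×49.9 + (60/380)×46.9 = 37.0474%
Reweighting by population membership tier shares:
  0.11×10.7 + 0.31×49.9 + 0.58×46.9 = 43.848%
Difference = 43.848 − 37.0474 = 6.8006 pp.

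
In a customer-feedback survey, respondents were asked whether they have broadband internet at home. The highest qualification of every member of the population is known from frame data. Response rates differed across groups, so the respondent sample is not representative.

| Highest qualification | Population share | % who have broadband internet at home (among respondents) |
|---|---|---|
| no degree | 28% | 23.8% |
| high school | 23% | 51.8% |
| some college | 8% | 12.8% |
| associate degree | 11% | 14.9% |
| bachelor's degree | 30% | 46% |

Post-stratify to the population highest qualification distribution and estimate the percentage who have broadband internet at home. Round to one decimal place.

35.0%

Each cell contributes population-share × respondent value:
  no degree: 0.28 × 23.8 = 6.664
  high school: 0.23 × 51.8 = 11.914
  some college: 0.08 × 12.8 = 1.024
  associate degree: 0.11 × 14.9 = 1.639
  bachelor's degree: 0.3 × 46 = 13.8
Post-stratified estimate = 35.041 → 35.0%.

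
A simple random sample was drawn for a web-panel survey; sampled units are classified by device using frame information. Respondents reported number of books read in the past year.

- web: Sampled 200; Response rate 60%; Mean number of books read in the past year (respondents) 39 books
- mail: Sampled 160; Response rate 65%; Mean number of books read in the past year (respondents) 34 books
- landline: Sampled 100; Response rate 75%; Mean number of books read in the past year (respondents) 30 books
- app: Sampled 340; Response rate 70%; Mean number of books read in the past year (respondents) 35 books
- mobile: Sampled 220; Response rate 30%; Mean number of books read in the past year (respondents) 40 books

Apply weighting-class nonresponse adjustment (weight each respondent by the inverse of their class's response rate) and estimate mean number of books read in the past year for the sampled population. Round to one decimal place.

With weight = n_sampled/n_responded per class, the weighted class total is n_sampled:
  web: 200 × 39 = 7800
  mail: 160 × 34 = 5440
  landline: 100 × 30 = 3000
  app: 340 × 35 = 11,900
  mobile: 220 × 40 = 8800
Adjusted estimate = 36,940 / 1,020 = 36.2157 → 36.2.

36.2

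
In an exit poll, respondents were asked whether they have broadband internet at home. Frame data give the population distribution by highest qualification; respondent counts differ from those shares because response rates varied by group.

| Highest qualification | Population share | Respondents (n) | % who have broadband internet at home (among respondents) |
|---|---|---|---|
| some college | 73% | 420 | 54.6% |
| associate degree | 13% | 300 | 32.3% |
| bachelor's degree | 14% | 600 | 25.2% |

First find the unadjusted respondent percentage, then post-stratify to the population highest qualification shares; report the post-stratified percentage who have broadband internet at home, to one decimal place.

47.6%

Without adjustment, the pooled respondent share is:
  (420/1320)×54.6 + (300/1320)×32.3 + (600/1320)×25.2 = 36.1682%
Reweighting by population highest qualification shares:
  0.73×54.6 + 0.13×32.3 + 0.14×25.2 = 47.585%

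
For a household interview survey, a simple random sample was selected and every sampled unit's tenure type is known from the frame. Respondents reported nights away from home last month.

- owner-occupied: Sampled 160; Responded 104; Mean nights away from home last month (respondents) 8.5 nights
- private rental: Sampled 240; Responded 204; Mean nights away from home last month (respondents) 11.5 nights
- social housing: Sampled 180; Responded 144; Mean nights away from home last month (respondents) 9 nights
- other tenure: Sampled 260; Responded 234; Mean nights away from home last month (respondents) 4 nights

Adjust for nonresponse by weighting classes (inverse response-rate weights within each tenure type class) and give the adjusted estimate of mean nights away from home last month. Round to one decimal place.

8.1

Class response rates: owner-occupied 104/160 = 65%, private rental 204/240 = 85%, social housing 144/180 = 80%, other tenure 234/260 = 90%.
Weighting each respondent by the inverse class response rate inflates each class back to its sampled size, so the class weight is n_sampled:
  owner-occupied: 160 × 8.5 = 1360
  private rental: 240 × 11.5 = 2760
  social housing: 180 × 9 = 1620
  other tenure: 260 × 4 = 1040
Adjusted estimate = 6780 / 840 = 8.07143 → 8.1.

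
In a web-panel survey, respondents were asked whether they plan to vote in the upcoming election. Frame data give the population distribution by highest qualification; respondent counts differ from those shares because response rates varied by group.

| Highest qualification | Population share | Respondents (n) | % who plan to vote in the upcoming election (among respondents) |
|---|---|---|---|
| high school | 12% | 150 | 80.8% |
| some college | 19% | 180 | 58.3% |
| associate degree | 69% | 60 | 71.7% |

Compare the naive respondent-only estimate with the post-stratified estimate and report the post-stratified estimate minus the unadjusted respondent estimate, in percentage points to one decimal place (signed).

Unadjusted (pooled respondent) estimate weights by respondent counts:
  (150/390)×80.8 + (180/390)×58.3 + (60/390)×71.7 = 69.0154%
Post-stratified estimate weights by population shares:
  0.12×80.8 + 0.19×58.3 + 0.69×71.7 = 70.246%
Difference = 70.246 − 69.0154 = 1.2306 pp.

+1.2 percentage points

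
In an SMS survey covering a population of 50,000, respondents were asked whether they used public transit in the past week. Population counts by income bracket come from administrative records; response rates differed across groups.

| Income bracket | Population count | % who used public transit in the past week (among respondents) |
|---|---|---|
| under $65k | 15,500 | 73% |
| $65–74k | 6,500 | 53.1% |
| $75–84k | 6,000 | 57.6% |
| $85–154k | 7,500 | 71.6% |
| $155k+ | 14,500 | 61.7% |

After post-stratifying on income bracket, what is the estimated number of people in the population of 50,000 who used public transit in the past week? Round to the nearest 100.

32,500

Each cell contributes its population count × the respondent rate:
  under $65k: 15,500 × 73% = 11,315
  $65–74k: 6,500 × 53.1% = 3451.5
  $75–84k: 6,000 × 57.6% = 3456
  $85–154k: 7,500 × 71.6% = 5370
  $155k+: 14,500 × 61.7% = 8946.5
Estimated total = 32,539 → 32,500.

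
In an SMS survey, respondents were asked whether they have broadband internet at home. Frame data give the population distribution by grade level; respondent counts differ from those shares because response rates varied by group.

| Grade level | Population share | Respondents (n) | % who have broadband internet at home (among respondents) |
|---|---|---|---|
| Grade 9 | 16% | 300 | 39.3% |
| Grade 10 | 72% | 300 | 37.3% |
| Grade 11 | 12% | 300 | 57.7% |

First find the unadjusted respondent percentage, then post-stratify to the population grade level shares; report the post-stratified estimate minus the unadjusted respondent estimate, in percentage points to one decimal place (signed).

-4.7 percentage points

Without adjustment, the pooled respondent share is:
  (300/900)×39.3 + (300/900)×37.3 + (300/900)×57.7 = 44.7667%
Post-stratified estimate weights by population shares:
  0.16×39.3 + 0.72×37.3 + 0.12×57.7 = 40.068%
Difference = 40.068 − 44.7667 = -4.6987 pp.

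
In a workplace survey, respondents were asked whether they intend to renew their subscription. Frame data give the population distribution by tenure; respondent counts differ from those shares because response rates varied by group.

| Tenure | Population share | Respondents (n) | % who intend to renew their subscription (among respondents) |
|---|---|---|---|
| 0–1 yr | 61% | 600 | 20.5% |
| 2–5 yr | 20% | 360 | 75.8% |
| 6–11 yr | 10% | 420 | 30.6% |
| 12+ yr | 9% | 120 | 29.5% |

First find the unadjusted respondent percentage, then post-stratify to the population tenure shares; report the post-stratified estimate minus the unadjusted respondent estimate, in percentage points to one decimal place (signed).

Unadjusted (pooled respondent) estimate weights by respondent counts:
  (600/1500)×20.5 + (360/1500)×75.8 + (420/1500)×30.6 + (120/1500)×29.5 = 37.32%
Post-stratified estimate weights by population shares:
  0.61×20.5 + 0.2×75.8 + 0.1×30.6 + 0.09×29.5 = 33.38%
Difference = 33.38 − 37.32 = -3.94 pp.

-3.9 percentage points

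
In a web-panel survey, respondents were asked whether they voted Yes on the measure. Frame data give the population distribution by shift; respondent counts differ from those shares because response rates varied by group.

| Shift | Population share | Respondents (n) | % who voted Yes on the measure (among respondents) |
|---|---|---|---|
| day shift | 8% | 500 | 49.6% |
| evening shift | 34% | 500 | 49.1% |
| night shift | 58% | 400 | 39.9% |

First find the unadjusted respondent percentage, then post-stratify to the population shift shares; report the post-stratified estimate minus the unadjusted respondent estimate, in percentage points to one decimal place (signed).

-2.8 percentage points

Without adjustment, the pooled respondent share is:
  (500/1400)×49.6 + (500/1400)×49.1 + (400/1400)×39.9 = 46.65%
Post-stratified estimate weights by population shares:
  0.08×49.6 + 0.34×49.1 + 0.58×39.9 = 43.804%
Difference = 43.804 − 46.65 = -2.846 pp.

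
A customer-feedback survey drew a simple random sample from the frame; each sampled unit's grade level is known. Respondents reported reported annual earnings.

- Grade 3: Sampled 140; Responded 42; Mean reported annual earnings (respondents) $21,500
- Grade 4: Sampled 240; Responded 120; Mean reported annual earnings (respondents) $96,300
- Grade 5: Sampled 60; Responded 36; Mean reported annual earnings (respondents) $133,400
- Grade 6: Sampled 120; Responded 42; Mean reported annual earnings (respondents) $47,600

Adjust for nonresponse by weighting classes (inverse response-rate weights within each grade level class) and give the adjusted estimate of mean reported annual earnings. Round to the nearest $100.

$71,100

Response rates by class: Grade 3 42/140 = 30%, Grade 4 120/240 = 50%, Grade 5 36/60 = 60%, Grade 6 42/120 = 35%.
Each respondent's weight = sampled/responded in their class; summing within a class gives n_sampled, so:
  Grade 3: 140 × 21,500 = 3,010,000
  Grade 4: 240 × 96,300 = 23,112,000
  Grade 5: 60 × 133,400 = 8,004,000
  Grade 6: 120 × 47,600 = 5,712,000
Adjusted estimate = 39,838,000 / 560 = 71139.3 → $71,100.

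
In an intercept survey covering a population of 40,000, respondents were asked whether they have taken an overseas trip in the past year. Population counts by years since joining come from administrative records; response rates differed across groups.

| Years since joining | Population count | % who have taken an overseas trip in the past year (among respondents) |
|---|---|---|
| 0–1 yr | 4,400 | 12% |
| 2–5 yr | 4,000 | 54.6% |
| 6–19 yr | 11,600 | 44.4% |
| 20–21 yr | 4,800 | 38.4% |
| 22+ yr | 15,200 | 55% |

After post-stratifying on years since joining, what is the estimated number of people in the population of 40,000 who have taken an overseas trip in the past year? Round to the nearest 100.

18,100

Each cell contributes its population count × the respondent rate:
  0–1 yr: 4,400 × 12% = 528
  2–5 yr: 4,000 × 54.6% = 2184
  6–19 yr: 11,600 × 44.4% = 5150.4
  20–21 yr: 4,800 × 38.4% = 1843.2
  22+ yr: 15,200 × 55% = 8360
Estimated total = 18065.6 → 18,100.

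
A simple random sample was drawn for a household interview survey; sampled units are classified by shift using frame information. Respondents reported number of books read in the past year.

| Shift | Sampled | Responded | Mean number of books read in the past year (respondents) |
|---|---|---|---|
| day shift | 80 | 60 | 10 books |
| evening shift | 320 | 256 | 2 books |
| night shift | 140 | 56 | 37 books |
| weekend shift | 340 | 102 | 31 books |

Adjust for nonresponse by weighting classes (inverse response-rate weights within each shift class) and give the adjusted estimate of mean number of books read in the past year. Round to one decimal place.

19.5

Class response rates: day shift 60/80 = 75%, evening shift 256/320 = 80%, night shift 56/140 = 40%, weekend shift 102/340 = 30%.
Each respondent's weight = sampled/responded in their class; summing within a class gives n_sampled, so:
  day shift: 80 × 10 = 800
  evening shift: 320 × 2 = 640
  night shift: 140 × 37 = 5180
  weekend shift: 340 × 31 = 10,540
Adjusted estimate = 17,160 / 880 = 19.5 → 19.5.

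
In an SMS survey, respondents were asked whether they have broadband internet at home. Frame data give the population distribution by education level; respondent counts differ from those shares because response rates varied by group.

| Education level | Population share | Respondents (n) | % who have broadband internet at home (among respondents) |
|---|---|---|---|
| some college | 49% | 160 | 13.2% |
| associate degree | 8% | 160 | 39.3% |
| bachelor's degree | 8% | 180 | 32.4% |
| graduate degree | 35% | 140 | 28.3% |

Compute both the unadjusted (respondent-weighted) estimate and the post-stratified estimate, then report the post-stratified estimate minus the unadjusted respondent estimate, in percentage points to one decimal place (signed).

-6.3 percentage points

Unadjusted (pooled respondent) estimate weights by respondent counts:
  (160/640)×13.2 + (160/640)×39.3 + (180/640)×32.4 + (140/640)×28.3 = 28.4281%
Reweighting by population education level shares:
  0.49×13.2 + 0.08×39.3 + 0.08×32.4 + 0.35×28.3 = 22.109%
Difference = 22.109 − 28.4281 = -6.3191 pp.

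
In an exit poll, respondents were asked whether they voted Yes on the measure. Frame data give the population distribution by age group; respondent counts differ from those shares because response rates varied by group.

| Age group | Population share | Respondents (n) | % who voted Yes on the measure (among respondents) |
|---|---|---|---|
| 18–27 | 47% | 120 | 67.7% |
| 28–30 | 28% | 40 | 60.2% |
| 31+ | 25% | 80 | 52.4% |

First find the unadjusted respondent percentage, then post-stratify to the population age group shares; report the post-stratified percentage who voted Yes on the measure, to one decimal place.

61.8%

Naive respondent-only estimate (weights = respondent counts):
  (120/240)×67.7 + (40/240)×60.2 + (80/240)×52.4 = 61.35%
Post-stratified estimate weights by population shares:
  0.47×67.7 + 0.28×60.2 + 0.25×52.4 = 61.775%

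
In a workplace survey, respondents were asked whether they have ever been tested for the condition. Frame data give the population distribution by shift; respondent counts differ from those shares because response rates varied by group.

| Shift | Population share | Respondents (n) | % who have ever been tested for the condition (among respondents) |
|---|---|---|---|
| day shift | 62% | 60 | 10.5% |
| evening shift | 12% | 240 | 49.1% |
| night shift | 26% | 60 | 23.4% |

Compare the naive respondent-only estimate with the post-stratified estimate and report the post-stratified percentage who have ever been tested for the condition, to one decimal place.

18.5%

Naive respondent-only estimate (weights = respondent counts):
  (60/360)×10.5 + (240/360)×49.1 + (60/360)×23.4 = 38.3833%
Reweighting by population shift shares:
  0.62×10.5 + 0.12×49.1 + 0.26×23.4 = 18.486%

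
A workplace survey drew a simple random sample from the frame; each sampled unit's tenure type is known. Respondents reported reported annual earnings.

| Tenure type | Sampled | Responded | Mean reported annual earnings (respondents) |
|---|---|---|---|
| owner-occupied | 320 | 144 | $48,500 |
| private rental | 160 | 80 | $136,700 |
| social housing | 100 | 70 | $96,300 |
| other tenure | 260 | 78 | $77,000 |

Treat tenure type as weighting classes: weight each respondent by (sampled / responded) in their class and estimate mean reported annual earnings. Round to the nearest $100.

$79,800

Class response rates: owner-occupied 144/320 = 45%, private rental 80/160 = 50%, social housing 70/100 = 70%, other tenure 78/260 = 30%.
Weighting each respondent by the inverse class response rate inflates each class back to its sampled size, so the class weight is n_sampled:
  owner-occupied: 320 × 48,500 = 15,520,000
  private rental: 160 × 136,700 = 21,872,000
  social housing: 100 × 96,300 = 9,630,000
  other tenure: 260 × 77,000 = 20,020,000
Adjusted estimate = 67,042,000 / 840 = 79811.9 → $79,800.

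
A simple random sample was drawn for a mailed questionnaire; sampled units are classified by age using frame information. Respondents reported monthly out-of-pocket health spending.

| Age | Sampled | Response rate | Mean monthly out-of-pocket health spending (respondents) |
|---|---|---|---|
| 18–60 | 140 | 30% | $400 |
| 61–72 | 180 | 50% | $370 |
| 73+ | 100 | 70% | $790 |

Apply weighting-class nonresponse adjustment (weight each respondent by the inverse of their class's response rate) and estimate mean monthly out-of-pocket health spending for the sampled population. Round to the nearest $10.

$480

With weight = n_sampled/n_responded per class, the weighted class total is n_sampled:
  18–60: 140 × 400 = 56,000
  61–72: 180 × 370 = 66,600
  73+: 100 × 790 = 79,000
Adjusted estimate = 201,600 / 420 = 480 → $480.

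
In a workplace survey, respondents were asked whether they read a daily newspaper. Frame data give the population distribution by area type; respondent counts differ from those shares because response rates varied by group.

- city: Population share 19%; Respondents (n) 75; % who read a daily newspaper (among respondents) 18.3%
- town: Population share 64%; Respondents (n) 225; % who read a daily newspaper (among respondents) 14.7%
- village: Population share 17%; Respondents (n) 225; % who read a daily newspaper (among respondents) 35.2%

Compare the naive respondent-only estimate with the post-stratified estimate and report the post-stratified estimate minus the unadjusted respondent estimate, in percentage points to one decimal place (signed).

Unadjusted (pooled respondent) estimate weights by respondent counts:
  (75/525)×18.3 + (225/525)×14.7 + (225/525)×35.2 = 24%
Post-stratified estimate weights by population shares:
  0.19×18.3 + 0.64×14.7 + 0.17×35.2 = 18.869%
Difference = 18.869 − 24 = -5.131 pp.

-5.1 percentage points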